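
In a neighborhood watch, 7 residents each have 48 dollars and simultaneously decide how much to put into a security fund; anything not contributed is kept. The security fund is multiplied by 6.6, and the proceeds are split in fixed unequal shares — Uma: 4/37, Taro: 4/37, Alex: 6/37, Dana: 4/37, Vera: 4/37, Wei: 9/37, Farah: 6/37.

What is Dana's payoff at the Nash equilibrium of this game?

Each unit j contributes comes back to j as 6.6 × (j's share), so j prefers to contribute only if that share exceeds 1/6.6 = 0.1515; otherwise keeping the unit dominates.
The shares above 0.1515 belong to Alex, Wei and Farah, contributing 48 each; the remaining 4 contribute 0. Total contributed: 144.
Dana keeps 48 and receives 6.6 × 144 × 4/37 = 102.75 from the security fund, for a payoff of 150.75.

150.75 dollars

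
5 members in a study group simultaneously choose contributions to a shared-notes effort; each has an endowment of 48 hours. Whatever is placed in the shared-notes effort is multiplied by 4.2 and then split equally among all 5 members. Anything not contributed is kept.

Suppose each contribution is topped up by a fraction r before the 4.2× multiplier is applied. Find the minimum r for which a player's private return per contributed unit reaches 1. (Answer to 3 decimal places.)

0.190

With matching at rate r, one contributed unit becomes (1 + r) in the shared-notes effort and returns 4.2 × (1 + r) / 5 to the contributor.
Setting this equal to 1: 1 + r = 5/4.2 = 1.1905.
So the minimum matching rate is r = 1.1905 − 1 = 0.190.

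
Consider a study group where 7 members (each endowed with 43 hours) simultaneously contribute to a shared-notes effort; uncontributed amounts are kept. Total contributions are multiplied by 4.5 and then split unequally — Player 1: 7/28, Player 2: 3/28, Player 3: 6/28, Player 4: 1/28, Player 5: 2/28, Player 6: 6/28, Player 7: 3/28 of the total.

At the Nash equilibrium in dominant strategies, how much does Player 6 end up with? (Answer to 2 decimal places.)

Each unit j contributes comes back to j as 4.5 × (j's share), so j prefers to contribute only if that share exceeds 1/4.5 = 0.2222; otherwise keeping the unit dominates.
Player 1 alone (share 7/28) is above the threshold, contributing 43; the remaining 6 contribute 0. Total contributed: 43.
Player 6 keeps 43 and receives 4.5 × 43 × 6/28 = 41.46 from the shared-notes effort, for a payoff of 84.46.

84.46 hours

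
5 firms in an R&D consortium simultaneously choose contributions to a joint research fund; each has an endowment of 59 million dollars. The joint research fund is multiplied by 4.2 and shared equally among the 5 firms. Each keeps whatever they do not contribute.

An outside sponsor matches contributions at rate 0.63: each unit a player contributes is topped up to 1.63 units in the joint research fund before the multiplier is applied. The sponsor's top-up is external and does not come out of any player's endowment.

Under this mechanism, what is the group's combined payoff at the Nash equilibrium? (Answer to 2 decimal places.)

Under the mechanism each unit contributed yields 4.2 × 1.63 / 5 = 1.3692 back to its contributor per unit of net cost, which exceeds 1, making full contribution the dominant choice for everyone.
So the Nash equilibrium is full contribution by all 5; the group earns 4.2 × 1.63 × 295 = 2019.57.

2019.57 million dollars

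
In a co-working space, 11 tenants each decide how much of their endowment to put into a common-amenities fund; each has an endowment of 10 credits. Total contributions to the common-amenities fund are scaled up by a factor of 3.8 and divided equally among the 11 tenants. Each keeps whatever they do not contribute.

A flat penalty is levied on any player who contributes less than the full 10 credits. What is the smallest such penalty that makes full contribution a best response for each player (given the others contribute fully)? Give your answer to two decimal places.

Given the others contribute fully, the best deviation is to contribute 0 (any partial contribution still incurs the fine and gives up units whose private return 0.3455 is below 1).
Deviating from 10 to 0 saves 10 credits but forfeits the deviator's share of the drop in the common-amenities fund: 3.8/11 × 10 = 3.45.
So the deviation gain is 10 − 3.45 = 6.55, and the fine must be at least 6.55 credits to wipe it out.

6.55 credits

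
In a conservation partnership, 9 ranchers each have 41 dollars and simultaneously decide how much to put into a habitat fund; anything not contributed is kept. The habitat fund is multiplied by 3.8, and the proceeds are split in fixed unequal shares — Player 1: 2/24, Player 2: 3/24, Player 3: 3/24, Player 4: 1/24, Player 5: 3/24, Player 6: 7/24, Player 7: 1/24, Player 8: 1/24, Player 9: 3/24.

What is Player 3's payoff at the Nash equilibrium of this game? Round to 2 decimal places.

For player j, contributing a unit is worthwhile iff 3.8 × (j's share) ≥ 1, i.e. iff j's share is at least 0.2632.
The only share above 0.2632 is Player 6's 7/24, contributing 41; the remaining 8 contribute 0. Total contributed: 41.
Player 3 keeps 41 and receives 3.8 × 41 × 3/24 = 19.48 from the habitat fund, for a payoff of 60.48.

60.48 dollars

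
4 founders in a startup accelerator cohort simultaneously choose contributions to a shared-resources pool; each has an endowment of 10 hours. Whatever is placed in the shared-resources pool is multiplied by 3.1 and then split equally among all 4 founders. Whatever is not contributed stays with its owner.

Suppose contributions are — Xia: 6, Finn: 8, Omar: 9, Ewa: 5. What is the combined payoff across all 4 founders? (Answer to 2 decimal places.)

98.80 hours

Total contributed: 6 + 8 + 9 + 5 = 28; total kept: 4 × 10 − 28 = 12.
The shared-resources pool pays out 3.1 × 28 = 86.80 in aggregate.
Group total = 12 + 86.80 = 98.80.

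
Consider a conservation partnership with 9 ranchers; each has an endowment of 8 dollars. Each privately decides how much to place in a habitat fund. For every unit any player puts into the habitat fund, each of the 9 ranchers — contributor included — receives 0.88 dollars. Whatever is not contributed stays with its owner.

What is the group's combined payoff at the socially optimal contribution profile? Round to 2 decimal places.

570.24 dollars

Each contributed unit returns 7.920 to the group as a whole (0.88 to each of 9 players), which exceeds 1, so the social optimum is full contribution: group total = 7.920 × 72 = 570.24.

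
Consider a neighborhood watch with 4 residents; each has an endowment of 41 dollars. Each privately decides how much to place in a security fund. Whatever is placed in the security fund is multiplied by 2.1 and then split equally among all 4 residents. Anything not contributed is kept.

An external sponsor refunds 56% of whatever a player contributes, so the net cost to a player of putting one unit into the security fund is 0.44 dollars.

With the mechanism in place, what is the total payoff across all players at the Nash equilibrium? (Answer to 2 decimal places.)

436.24 dollars

The effective private return per unit is now (2.1/4) / 0.44 = 1.1932 > 1, so every player's dominant strategy flips to full contribution.
So the Nash equilibrium is full contribution by all 4; the group earns 4 × (41 × 0.56 + 2.1 × 41) = 436.24.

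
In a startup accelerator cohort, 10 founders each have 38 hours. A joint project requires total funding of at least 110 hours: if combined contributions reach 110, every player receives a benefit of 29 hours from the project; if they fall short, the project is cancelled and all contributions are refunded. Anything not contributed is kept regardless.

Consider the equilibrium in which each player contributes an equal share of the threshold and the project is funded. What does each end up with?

56 hours

Equal share of the threshold: 110/10 = 11.
At this profile no one gains by cutting their contribution: any cut drops the total below 110, the project is cancelled, contributions are refunded, and the deviator ends with 38, which is less than 38 − 11 + 29 = 56. Contributing more than 11 just wastes the excess. So contributing exactly 11 is a best response.
Each player's payoff: 38 − 11 + 29 = 56.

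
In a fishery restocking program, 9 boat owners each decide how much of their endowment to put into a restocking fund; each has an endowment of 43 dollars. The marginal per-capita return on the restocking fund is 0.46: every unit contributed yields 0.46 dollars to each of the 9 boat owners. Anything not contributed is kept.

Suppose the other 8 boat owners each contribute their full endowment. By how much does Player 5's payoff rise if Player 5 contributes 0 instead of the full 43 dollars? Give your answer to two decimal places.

23.22 dollars

Switching from a contribution of 43 to 0 lets Player 5 keep an extra 43 dollars, but lowers the restocking fund by 43, which costs Player 5 their own share of that drop: 0.46 × 43 = 19.78.
Net gain = 43 − 19.78 = 23.22. The private return per contributed unit (0.46) is below 1, so free-riding is indeed the best response regardless of what the others do.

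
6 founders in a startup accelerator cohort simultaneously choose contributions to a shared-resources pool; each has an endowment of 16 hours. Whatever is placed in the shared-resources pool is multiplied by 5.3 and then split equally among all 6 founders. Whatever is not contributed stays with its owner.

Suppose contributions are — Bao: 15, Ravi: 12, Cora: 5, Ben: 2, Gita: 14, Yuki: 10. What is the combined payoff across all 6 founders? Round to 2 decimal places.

Total contributed: 15 + 12 + 5 + 2 + 14 + 10 = 58; total kept: 6 × 16 − 58 = 38.
The shared-resources pool pays out 5.3 × 58 = 307.40 in aggregate.
Group total = 38 + 307.40 = 345.40.

345.40 hours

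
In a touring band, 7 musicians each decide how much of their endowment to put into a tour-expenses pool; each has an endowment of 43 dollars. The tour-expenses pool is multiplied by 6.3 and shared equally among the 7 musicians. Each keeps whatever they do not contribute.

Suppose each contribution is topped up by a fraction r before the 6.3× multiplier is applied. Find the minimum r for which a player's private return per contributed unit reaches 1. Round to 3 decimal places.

With matching at rate r, one contributed unit becomes (1 + r) in the tour-expenses pool and returns 6.3 × (1 + r) / 7 to the contributor.
Setting this equal to 1: 1 + r = 7/6.3 = 1.1111.
So the minimum matching rate is r = 1.1111 − 1 = 0.111.

0.111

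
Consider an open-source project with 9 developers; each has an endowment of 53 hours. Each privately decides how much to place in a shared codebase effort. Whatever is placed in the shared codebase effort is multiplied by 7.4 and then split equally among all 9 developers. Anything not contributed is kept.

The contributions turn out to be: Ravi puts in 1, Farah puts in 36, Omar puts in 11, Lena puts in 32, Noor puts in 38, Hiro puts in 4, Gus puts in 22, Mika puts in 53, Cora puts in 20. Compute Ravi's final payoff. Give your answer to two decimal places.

230.42 hours

Total contributed: 1 + 36 + 11 + 32 + 38 + 4 + 22 + 53 + 20 = 217.
Each receives 7.4 × 217 / 9 = 178.42 from the shared codebase effort.
Ravi keeps 53 − 1 = 52, so Ravi's payoff is 52 + 178.42 = 230.42.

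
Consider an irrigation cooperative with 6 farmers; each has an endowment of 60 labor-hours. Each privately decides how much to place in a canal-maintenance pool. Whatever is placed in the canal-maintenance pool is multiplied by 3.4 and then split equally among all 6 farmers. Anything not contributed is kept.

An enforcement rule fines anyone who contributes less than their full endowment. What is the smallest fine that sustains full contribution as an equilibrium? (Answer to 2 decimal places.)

Given the others contribute fully, the best deviation is to contribute 0 (any partial contribution still incurs the fine and gives up units whose private return 0.5667 is below 1).
Deviating from 60 to 0 saves 60 labor-hours but forfeits the deviator's share of the drop in the canal-maintenance pool: 3.4/6 × 60 = 34.00.
So the deviation gain is 60 − 34.00 = 26.00, and the fine must be at least 26.00 labor-hours to wipe it out.

26.00 labor-hours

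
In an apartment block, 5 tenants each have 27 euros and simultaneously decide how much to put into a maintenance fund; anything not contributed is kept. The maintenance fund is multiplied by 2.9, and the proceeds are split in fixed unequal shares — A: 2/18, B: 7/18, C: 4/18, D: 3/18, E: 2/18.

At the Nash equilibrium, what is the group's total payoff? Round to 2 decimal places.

Each unit j contributes comes back to j as 2.9 × (j's share), so j prefers to contribute only if that share exceeds 1/2.9 = 0.3448; otherwise keeping the unit dominates.
The only share above 0.3448 is B's 7/18, contributing 27; the remaining 4 contribute 0. Total contributed: 27.
The maintenance fund pays out 2.9 × 27 = 78.30 in total (split across the unequal shares, but the aggregate is all that matters for the group sum).
The 4 free-riders keep 27 each, adding 108. Group total = 108 + 78.30 = 186.30.

186.30 euros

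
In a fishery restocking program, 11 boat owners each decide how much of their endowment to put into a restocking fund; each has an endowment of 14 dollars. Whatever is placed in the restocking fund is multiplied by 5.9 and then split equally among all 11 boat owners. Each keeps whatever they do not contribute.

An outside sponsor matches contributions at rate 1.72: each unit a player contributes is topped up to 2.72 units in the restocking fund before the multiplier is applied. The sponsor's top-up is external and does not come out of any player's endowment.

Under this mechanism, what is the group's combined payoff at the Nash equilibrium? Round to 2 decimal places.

2471.39 dollars

Under the mechanism each unit contributed yields 5.9 × 2.72 / 11 = 1.4589 back to its contributor per unit of net cost, which exceeds 1, making full contribution the dominant choice for everyone.
At the Nash equilibrium everyone contributes 14. Group total payoff = 5.9 × 2.72 × 154 = 2471.39.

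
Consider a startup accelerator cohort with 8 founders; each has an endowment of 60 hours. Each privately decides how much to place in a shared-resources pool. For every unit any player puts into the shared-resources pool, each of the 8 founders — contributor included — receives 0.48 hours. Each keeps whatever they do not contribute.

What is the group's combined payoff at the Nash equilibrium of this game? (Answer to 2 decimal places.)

480.00 hours

The private return per contributed unit is 0.48 < 1, so contributing 0 is dominant for every player. At the Nash equilibrium everyone keeps their 60, and the group total is 8 × 60 = 480.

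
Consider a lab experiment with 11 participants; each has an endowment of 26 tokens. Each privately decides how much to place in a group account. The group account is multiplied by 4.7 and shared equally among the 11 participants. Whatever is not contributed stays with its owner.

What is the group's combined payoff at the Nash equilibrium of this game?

Each contributed unit returns 4.7/11 = 0.4273 to its contributor — below 1 — so contributing 0 is dominant for every player. At the Nash equilibrium everyone keeps their 26, and the group total is 11 × 26 = 286.

286.00 tokens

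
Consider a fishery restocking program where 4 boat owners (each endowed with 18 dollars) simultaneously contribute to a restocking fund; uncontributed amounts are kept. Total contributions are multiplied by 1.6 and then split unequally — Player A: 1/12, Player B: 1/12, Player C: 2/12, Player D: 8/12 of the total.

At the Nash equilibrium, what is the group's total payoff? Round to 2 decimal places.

For player j, contributing a unit is worthwhile iff 1.6 × (j's share) ≥ 1, i.e. iff j's share is at least 0.6250.
The only share above 0.6250 is Player D's 8/12, contributing 18; the remaining 3 contribute 0. Total contributed: 18.
The restocking fund pays out 1.6 × 18 = 28.80 in total (split across the unequal shares, but the aggregate is all that matters for the group sum).
The 3 free-riders keep 18 each, adding 54. Group total = 54 + 28.80 = 82.80.

82.80 dollars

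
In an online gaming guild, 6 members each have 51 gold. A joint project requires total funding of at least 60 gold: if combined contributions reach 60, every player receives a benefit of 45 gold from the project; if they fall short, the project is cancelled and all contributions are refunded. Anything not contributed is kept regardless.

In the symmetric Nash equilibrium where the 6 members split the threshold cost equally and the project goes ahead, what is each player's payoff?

86 gold

Equal share of the threshold: 60/6 = 10.
At this profile no one gains by cutting their contribution: any cut drops the total below 60, the project is cancelled, contributions are refunded, and the deviator ends with 51, which is less than 51 − 10 + 45 = 86. Contributing more than 10 just wastes the excess. So contributing exactly 10 is a best response.
Each player's payoff: 51 − 10 + 45 = 86.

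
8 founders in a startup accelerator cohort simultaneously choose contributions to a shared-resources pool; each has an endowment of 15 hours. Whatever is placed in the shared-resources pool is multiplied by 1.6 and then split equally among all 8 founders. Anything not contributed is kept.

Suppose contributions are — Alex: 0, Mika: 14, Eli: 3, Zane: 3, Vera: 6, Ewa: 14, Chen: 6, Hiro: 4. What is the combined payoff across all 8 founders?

150.00 hours

Total contributed: 0 + 14 + 3 + 3 + 6 + 14 + 6 + 4 = 50; total kept: 8 × 15 − 50 = 70.
The shared-resources pool pays out 1.6 × 50 = 80.00 in aggregate.
Group total = 70 + 80.00 = 150.00.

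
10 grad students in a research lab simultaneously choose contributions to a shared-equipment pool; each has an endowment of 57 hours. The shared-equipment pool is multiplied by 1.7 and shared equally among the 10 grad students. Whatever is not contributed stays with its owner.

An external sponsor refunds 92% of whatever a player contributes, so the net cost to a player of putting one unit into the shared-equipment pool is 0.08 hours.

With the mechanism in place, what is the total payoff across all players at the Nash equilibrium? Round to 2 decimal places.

Under the mechanism each unit contributed yields (1.7/10) / 0.08 = 2.1250 back to its contributor per unit of net cost, which exceeds 1, making full contribution the dominant choice for everyone.
At the Nash equilibrium everyone contributes 57. Group total payoff = 10 × (57 × 0.92 + 1.7 × 57) = 1493.40.

1493.40 hours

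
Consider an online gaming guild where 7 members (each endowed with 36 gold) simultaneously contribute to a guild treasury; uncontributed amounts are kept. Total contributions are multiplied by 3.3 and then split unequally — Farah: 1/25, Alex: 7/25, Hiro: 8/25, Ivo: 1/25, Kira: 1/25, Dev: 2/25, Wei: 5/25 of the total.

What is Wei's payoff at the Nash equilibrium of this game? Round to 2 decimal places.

For player j, contributing a unit is worthwhile iff 3.3 × (j's share) ≥ 1, i.e. iff j's share is at least 0.3030.
Only Hiro (8/25) clears that bar, contributing 36; the remaining 6 contribute 0. Total contributed: 36.
Wei keeps 36 and receives 3.3 × 36 × 5/25 = 23.76 from the guild treasury, for a payoff of 59.76.

59.76 gold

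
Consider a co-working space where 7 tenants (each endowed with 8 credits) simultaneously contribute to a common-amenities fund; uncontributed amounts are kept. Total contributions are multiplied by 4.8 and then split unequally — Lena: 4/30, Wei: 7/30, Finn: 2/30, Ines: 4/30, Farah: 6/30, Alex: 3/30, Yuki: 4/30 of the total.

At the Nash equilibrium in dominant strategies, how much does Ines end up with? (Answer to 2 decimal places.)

13.12 credits

Each unit j contributes comes back to j as 4.8 × (j's share), so j prefers to contribute only if that share exceeds 1/4.8 = 0.2083; otherwise keeping the unit dominates.
Wei alone (share 7/30) is above the threshold, contributing 8; the remaining 6 contribute 0. Total contributed: 8.
Ines keeps 8 and receives 4.8 × 8 × 4/30 = 5.12 from the common-amenities fund, for a payoff of 13.12.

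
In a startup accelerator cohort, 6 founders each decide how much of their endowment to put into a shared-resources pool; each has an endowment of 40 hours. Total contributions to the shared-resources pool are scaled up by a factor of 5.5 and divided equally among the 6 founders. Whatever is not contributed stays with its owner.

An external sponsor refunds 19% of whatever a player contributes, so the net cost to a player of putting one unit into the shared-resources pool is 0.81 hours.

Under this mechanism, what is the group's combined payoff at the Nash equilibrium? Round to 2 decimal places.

1365.60 hours

With the mechanism, a contributed unit returns (5.5/6) / 0.81 = 1.1317 per unit of net cost to the contributor — now above 1 — so contributing fully is weakly dominant for every player.
At the Nash equilibrium everyone contributes 40. Group total payoff = 6 × (40 × 0.19 + 5.5 × 40) = 1365.60.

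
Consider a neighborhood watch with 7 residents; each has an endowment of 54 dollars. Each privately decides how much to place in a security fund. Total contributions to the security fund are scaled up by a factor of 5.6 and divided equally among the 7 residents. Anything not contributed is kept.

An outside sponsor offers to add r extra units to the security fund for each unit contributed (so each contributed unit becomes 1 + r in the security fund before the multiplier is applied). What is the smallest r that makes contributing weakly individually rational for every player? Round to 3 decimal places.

With matching at rate r, one contributed unit becomes (1 + r) in the security fund and returns 5.6 × (1 + r) / 7 to the contributor.
Setting this equal to 1: 1 + r = 7/5.6 = 1.2500.
So the minimum matching rate is r = 1.2500 − 1 = 0.250.

0.250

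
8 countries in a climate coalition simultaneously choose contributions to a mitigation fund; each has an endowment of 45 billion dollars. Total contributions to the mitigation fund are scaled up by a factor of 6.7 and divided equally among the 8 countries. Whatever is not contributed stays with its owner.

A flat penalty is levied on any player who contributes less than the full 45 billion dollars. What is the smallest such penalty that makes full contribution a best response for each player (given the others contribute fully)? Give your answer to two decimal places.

Given the others contribute fully, the best deviation is to contribute 0 (any partial contribution still incurs the fine and gives up units whose private return 0.8375 is below 1).
Deviating from 45 to 0 saves 45 billion dollars but forfeits the deviator's share of the drop in the mitigation fund: 6.7/8 × 45 = 37.69.
So the deviation gain is 45 − 37.69 = 7.31, and the fine must be at least 7.31 billion dollars to wipe it out.

7.31 billion dollars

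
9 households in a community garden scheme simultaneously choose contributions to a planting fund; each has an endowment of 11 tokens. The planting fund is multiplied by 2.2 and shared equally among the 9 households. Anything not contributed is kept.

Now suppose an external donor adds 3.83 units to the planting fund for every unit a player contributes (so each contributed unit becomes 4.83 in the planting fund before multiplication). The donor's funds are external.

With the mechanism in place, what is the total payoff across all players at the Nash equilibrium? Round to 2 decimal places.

The effective private return per unit is now 2.2 × 4.83 / 9 = 1.1807 > 1, so every player's dominant strategy flips to full contribution.
So the Nash equilibrium is full contribution by all 9; the group earns 2.2 × 4.83 × 99 = 1051.97.

1051.97 tokens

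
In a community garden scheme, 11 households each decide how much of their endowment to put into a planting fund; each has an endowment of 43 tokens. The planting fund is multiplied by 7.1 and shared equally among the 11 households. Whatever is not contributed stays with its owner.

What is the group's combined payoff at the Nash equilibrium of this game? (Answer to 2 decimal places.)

Each contributed unit returns 7.1/11 = 0.6455 to its contributor — below 1 — so contributing 0 is dominant for every player. At the Nash equilibrium everyone keeps their 43, and the group total is 11 × 43 = 473.

473.00 tokens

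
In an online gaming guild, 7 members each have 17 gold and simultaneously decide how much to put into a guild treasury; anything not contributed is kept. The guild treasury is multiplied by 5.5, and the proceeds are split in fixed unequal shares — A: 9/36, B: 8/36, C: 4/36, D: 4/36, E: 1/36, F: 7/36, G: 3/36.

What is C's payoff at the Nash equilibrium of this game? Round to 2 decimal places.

Each unit j contributes comes back to j as 5.5 × (j's share), so j prefers to contribute only if that share exceeds 1/5.5 = 0.1818; otherwise keeping the unit dominates.
The shares above 0.1818 belong to A, B and F, contributing 17 each; the remaining 4 contribute 0. Total contributed: 51.
C keeps 17 and receives 5.5 × 51 × 4/36 = 31.17 from the guild treasury, for a payoff of 48.17.

48.17 gold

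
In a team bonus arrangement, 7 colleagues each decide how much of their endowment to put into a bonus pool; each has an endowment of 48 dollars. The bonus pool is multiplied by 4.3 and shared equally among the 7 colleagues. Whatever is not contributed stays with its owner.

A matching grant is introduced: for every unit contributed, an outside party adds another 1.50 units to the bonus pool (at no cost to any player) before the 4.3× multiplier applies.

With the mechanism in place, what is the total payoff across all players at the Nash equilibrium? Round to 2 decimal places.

3612.00 dollars

The effective private return per unit is now 4.3 × 2.50 / 7 = 1.5357 > 1, so every player's dominant strategy flips to full contribution.
So the Nash equilibrium is full contribution by all 7; the group earns 4.3 × 2.50 × 336 = 3612.00.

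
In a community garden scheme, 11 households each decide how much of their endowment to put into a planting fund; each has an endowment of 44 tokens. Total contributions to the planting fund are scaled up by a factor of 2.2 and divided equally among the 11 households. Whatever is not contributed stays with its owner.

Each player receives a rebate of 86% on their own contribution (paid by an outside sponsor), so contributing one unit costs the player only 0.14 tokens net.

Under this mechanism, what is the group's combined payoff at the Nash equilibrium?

The effective private return per unit is now (2.2/11) / 0.14 = 1.4286 > 1, so every player's dominant strategy flips to full contribution.
So the Nash equilibrium is full contribution by all 11; the group earns 11 × (44 × 0.86 + 2.2 × 44) = 1481.04.

1481.04 tokens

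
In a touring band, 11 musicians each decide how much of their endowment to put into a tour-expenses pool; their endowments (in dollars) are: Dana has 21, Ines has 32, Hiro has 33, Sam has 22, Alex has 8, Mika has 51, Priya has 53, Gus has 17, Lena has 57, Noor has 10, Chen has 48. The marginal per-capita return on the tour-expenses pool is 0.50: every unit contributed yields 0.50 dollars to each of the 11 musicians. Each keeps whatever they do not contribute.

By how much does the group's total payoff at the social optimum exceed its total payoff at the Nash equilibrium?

1584.00 dollars

The private return per contributed unit is 0.50 < 1 for everyone, so the Nash equilibrium is zero contribution and the group total is Σ E_j = 21 + 32 + 33 + 22 + 8 + 51 + 53 + 17 + 57 + 10 + 48 = 352.
Each contributed unit returns 5.500 to the group, so the social optimum is full contribution by everyone: group total = 5.500 × 352 = 1936.00.
Efficiency loss = (5.500 − 1) × 352 = 1584.00.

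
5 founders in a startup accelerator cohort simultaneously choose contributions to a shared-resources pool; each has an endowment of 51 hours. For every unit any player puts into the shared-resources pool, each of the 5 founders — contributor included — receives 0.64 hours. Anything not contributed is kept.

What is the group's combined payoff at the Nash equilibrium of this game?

255.00 hours

The private return per contributed unit is 0.64 < 1, so contributing 0 is dominant for every player. At the Nash equilibrium everyone keeps their 51, and the group total is 5 × 51 = 255.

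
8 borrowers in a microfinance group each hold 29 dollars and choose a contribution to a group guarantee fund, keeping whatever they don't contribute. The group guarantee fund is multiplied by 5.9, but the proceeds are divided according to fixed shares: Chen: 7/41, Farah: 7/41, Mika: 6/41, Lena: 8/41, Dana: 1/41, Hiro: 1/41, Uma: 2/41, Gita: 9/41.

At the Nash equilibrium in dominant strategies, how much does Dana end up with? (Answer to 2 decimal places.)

A player with share s gets back 5.9·s per unit contributed, so full contribution is dominant for anyone with s > 1/5.9 = 0.1695 and zero contribution is dominant for anyone below.
Chen, Farah, Lena and Gita are above the threshold, contributing 29 each; the remaining 4 contribute 0. Total contributed: 116.
Dana keeps 29 and receives 5.9 × 116 × 1/41 = 16.69 from the group guarantee fund, for a payoff of 45.69.

45.69 dollars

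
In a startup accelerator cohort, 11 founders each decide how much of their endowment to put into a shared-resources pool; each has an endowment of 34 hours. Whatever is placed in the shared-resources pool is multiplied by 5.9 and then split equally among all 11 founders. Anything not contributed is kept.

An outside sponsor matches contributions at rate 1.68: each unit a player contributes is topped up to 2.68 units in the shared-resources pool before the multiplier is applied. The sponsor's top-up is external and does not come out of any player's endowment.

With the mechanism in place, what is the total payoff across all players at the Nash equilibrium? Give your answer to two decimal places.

Under the mechanism each unit contributed yields 5.9 × 2.68 / 11 = 1.4375 back to its contributor per unit of net cost, which exceeds 1, making full contribution the dominant choice for everyone.
At the Nash equilibrium everyone contributes 34. Group total payoff = 5.9 × 2.68 × 374 = 5913.69.

5913.69 hours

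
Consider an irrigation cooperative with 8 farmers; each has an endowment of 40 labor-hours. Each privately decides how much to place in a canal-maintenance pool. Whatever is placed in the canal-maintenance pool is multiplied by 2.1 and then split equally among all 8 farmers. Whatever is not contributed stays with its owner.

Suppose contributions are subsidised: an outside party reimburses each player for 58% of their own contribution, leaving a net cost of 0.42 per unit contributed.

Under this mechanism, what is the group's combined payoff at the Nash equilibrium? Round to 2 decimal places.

320.00 labor-hours

With the mechanism, a contributed unit returns (2.1/8) / 0.42 = 0.6250 per unit of net cost — still below 1 — so contributing 0 remains dominant for every player.
Everyone keeps their endowment and the group total is 8 × 40 = 320.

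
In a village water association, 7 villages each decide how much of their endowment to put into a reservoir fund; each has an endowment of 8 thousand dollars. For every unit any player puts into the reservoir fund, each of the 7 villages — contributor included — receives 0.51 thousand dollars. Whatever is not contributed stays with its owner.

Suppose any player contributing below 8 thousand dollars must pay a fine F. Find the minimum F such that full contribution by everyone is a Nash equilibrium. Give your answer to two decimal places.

Given the others contribute fully, the best deviation is to contribute 0 (any partial contribution still incurs the fine and gives up units whose private return 0.51 is below 1).
Deviating from 8 to 0 saves 8 thousand dollars but forfeits the deviator's share of the drop in the reservoir fund: 0.51 × 8 = 4.08.
So the deviation gain is 8 − 4.08 = 3.92, and the fine must be at least 3.92 thousand dollars to wipe it out.

3.92 thousand dollars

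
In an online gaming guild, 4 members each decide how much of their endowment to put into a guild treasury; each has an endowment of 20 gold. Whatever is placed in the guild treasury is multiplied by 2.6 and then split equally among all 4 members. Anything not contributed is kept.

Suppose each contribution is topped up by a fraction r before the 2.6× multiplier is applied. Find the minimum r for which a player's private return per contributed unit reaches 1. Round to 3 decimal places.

With matching at rate r, one contributed unit becomes (1 + r) in the guild treasury and returns 2.6 × (1 + r) / 4 to the contributor.
Setting this equal to 1: 1 + r = 4/2.6 = 1.5385.
So the minimum matching rate is r = 1.5385 − 1 = 0.538.

0.538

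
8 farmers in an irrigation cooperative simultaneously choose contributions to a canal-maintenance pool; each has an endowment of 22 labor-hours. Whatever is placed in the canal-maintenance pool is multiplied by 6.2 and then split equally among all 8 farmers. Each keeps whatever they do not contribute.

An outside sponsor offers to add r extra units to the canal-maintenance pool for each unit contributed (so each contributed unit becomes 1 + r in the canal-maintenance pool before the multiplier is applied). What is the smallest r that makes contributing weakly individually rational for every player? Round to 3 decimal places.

0.290

With matching at rate r, one contributed unit becomes (1 + r) in the canal-maintenance pool and returns 6.2 × (1 + r) / 8 to the contributor.
Setting this equal to 1: 1 + r = 8/6.2 = 1.2903.
So the minimum matching rate is r = 1.2903 − 1 = 0.290.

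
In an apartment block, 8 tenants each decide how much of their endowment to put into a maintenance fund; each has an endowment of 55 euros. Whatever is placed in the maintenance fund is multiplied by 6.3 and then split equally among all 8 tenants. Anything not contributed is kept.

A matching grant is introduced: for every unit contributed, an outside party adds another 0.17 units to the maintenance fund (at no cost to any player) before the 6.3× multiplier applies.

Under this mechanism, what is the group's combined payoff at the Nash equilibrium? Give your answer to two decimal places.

The effective private return is 6.3 × 1.17 / 8 = 0.9214, which is still under 1, so the mechanism doesn't change anyone's dominant strategy: zero contribution.
At the Nash equilibrium no one contributes; group total payoff = 8 × 55 = 440.

440.00 euros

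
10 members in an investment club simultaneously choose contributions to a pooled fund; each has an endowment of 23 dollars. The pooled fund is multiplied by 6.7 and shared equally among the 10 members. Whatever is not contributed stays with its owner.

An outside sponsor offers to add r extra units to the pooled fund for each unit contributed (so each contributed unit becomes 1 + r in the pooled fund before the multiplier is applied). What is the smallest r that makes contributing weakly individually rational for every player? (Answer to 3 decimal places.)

0.493

With matching at rate r, one contributed unit becomes (1 + r) in the pooled fund and returns 6.7 × (1 + r) / 10 to the contributor.
Setting this equal to 1: 1 + r = 10/6.7 = 1.4925.
So the minimum matching rate is r = 1.4925 − 1 = 0.493.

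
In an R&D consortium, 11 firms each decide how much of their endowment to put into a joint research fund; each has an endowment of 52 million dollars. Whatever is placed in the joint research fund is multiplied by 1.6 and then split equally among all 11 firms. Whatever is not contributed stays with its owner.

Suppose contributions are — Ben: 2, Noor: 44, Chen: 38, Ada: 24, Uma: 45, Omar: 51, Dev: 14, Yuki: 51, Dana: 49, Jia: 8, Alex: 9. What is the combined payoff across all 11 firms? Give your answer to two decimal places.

Total contributed: 2 + 44 + 38 + 24 + 45 + 51 + 14 + 51 + 49 + 8 + 9 = 335; total kept: 11 × 52 − 335 = 237.
The joint research fund pays out 1.6 × 335 = 536.00 in aggregate.
Group total = 237 + 536.00 = 773.00.

773.00 million dollars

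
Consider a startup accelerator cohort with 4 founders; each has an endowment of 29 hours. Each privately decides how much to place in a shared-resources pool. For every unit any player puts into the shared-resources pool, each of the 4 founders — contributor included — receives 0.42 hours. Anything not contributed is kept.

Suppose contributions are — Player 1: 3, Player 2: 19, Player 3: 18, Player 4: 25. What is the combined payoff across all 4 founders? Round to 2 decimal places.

Total contributed: 3 + 19 + 18 + 25 = 65; total kept: 4 × 29 − 65 = 51.
The shared-resources pool pays out 0.42 × 4 × 65 = 109.20 in aggregate.
Group total = 51 + 109.20 = 160.20.

160.20 hours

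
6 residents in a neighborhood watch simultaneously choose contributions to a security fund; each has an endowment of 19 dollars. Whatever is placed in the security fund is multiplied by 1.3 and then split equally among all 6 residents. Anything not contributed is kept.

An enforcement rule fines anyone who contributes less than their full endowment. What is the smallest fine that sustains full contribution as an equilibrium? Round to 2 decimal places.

14.88 dollars

Given the others contribute fully, the best deviation is to contribute 0 (any partial contribution still incurs the fine and gives up units whose private return 0.2167 is below 1).
Deviating from 19 to 0 saves 19 dollars but forfeits the deviator's share of the drop in the security fund: 1.3/6 × 19 = 4.12.
So the deviation gain is 19 − 4.12 = 14.88, and the fine must be at least 14.88 dollars to wipe it out.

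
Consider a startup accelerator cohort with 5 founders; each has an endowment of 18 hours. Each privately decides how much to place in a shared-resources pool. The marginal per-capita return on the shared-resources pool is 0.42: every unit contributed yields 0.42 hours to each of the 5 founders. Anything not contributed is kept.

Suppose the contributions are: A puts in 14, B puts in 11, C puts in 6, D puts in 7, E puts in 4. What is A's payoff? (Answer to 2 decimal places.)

21.64 hours

Total contributed: 14 + 11 + 6 + 7 + 4 = 42.
Each receives 0.42 × 42 = 17.64 from the shared-resources pool.
A keeps 18 − 14 = 4, so A's payoff is 4 + 17.64 = 21.64.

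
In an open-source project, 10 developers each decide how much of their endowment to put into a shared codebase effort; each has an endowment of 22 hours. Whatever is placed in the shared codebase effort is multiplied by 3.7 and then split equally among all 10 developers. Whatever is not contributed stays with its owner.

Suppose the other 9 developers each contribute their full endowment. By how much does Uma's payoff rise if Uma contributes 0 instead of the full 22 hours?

13.86 hours

Switching from a contribution of 22 to 0 lets Uma keep an extra 22 hours, but lowers the shared codebase effort by 22, which costs Uma their own share of that drop: 3.7/10 × 22 = 8.14.
Net gain = 22 − 8.14 = 13.86. The private return per contributed unit (0.3700) is below 1, so free-riding is indeed the best response regardless of what the others do.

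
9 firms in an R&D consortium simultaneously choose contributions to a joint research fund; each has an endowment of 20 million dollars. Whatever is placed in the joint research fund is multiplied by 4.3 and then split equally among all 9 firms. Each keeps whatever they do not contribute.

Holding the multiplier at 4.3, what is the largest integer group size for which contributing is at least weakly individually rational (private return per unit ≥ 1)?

Private return per unit is 4.3/(group size), which is ≥ 1 whenever the group size is ≤ 4.3.
The largest such integer is 4.

4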